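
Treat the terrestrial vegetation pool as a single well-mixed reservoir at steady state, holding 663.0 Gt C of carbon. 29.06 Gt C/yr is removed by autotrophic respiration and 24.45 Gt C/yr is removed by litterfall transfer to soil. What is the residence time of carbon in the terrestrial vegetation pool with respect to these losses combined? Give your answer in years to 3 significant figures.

Total removal = 29.06 + 24.45 = 53.510 Gt C/yr.
τ = M / ΣF_out = 663.0 / 53.510 = 12.39 yr.

12.4 yr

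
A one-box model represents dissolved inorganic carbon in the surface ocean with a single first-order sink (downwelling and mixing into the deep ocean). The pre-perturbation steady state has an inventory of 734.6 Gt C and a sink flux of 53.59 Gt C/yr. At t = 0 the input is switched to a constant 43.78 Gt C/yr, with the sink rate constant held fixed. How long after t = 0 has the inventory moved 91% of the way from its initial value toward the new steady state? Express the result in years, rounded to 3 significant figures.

τ = M₀/F₀ = 734.6/53.59 = 13.71 yr.
The remaining gap fraction is e^(−t/τ); 91% covered ⇒ e^(−t/τ) = 0.0900.
t = −τ ln(0.0900) = 13.71 × 2.408 = 33.01 yr.

33.0 yr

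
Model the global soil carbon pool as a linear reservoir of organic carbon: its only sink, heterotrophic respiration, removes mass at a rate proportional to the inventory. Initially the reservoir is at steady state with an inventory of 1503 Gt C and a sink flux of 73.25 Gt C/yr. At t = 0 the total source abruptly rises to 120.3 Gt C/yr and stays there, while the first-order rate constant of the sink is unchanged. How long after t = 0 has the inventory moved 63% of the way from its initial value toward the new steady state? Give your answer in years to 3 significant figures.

τ = M₀/F₀ = 1503/73.25 = 20.52 yr.
The remaining gap fraction is e^(−t/τ); 63% covered ⇒ e^(−t/τ) = 0.370.
t = −τ ln(0.370) = 20.52 × 0.9943 = 20.40 yr.

20.4 yr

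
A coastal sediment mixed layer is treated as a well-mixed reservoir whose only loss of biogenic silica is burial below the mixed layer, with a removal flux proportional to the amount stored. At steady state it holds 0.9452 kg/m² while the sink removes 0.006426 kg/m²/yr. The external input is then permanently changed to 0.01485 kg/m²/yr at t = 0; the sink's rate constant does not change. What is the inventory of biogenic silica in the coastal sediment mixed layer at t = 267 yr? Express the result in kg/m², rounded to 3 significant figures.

1.98 kg/m²

τ = M₀/F₀ = 0.9452/0.006426 = 147.1 yr; rate constant k = 1/τ.
New steady state M_∞ = F₁/k = F₁·τ = 0.01485 × 147.1 = 2.1843 kg/m².
M(t) = M_∞ + (M₀ − M_∞)·e^(−t/τ); t/τ = 267/147.1 = 1.815, so e^(−t/τ) = 0.1628.
M(t) = 2.1843 − 1.239 × 0.1628 = 1.9826 kg/m².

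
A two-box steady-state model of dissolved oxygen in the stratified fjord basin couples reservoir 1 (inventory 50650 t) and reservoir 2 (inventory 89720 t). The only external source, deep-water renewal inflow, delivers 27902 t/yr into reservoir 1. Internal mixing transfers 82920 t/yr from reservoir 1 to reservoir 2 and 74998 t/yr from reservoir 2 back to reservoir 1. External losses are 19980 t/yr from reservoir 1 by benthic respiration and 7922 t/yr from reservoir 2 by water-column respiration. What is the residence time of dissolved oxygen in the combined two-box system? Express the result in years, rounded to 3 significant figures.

For the system as a whole, the A↔B exchange is internal and contributes nothing to the throughput; only the external sinks remove mass.
M_total = 50650 + 89720 = 140370 t.
ΣF_external_out = 19980 + 7922 = 27902 t/yr.
τ = M_total / ΣF_ext = 140370 / 27902 = 5.031 yr.

5.03 yr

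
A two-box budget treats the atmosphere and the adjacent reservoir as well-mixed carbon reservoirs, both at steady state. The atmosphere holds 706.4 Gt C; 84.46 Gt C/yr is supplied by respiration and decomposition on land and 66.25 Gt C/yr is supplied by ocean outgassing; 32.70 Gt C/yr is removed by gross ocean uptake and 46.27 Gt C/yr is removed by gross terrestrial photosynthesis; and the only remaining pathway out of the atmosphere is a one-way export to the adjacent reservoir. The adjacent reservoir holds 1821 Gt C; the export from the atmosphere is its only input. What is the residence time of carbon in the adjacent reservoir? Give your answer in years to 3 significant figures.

Balance the atmosphere: ΣF_in = 84.46 + 66.25 = 150.71 Gt C/yr.
Export to the adjacent reservoir = ΣF_in − (32.70 + 46.27) = 71.740 Gt C/yr.
At steady state the output of the adjacent reservoir equals its input, 71.740 Gt C/yr.
τ = M / F = 1821 / 71.740 = 25.38 yr.

25.4 yr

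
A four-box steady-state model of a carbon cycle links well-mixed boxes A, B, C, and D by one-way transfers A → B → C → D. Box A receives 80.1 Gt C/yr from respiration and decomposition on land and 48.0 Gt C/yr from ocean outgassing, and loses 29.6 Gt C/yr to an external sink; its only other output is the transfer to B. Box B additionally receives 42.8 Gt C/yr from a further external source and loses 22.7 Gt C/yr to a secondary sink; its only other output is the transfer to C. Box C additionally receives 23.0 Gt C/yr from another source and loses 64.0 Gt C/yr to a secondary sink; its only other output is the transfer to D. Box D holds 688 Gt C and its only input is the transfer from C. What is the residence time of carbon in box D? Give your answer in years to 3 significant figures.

Box A: F(A→B) = (80.1 + 48.0) − 29.6 = 98.500 Gt C/yr.
Box B: F(B→C) = (98.500 + 42.8) − 22.7 = 118.60 Gt C/yr.
Box C: F(C→D) = (118.60 + 23.0) − 64.0 = 77.600 Gt C/yr.
Box D throughput = its input = 77.600 Gt C/yr; τ = 688 / 77.600 = 8.866 yr.

8.87 yr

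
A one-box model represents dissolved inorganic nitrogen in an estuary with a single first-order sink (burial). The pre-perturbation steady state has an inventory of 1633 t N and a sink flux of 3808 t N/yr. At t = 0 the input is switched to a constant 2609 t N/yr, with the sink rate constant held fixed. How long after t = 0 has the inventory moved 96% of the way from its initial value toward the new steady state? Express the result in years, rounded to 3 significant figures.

τ = M₀/F₀ = 1633/3808 = 0.4288 yr.
The remaining gap fraction is e^(−t/τ); 96% covered ⇒ e^(−t/τ) = 0.0400.
t = −τ ln(0.0400) = 0.4288 × 3.219 = 1.380 yr.

1.38 yr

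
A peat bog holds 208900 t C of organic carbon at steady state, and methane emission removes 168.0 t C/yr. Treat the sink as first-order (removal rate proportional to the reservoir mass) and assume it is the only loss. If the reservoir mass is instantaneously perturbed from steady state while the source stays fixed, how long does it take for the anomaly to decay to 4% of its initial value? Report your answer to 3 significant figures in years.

For a linear reservoir the anomaly decays as exp(−t/τ) with τ = M/F = 208900/168.0 = 1243 yr.
exp(−t/τ) = 0.04 ⇒ t = −τ ln(0.04) = 1243 × 3.219 = 4003 yr.

4000 yr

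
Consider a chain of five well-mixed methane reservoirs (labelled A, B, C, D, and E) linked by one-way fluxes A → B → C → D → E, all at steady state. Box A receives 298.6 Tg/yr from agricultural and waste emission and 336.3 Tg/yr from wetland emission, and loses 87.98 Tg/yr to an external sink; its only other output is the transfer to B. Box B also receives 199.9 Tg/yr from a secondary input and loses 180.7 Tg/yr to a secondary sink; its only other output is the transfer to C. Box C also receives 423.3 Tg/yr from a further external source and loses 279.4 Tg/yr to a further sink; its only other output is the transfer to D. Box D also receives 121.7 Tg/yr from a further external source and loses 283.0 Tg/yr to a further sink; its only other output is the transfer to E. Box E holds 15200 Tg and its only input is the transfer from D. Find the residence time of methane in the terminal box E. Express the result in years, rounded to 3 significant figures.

Box A: F(A→B) = (298.6 + 336.3) − 87.98 = 546.92 Tg/yr.
Box B: F(B→C) = (546.92 + 199.9) − 180.7 = 566.12 Tg/yr.
Box C: F(C→D) = (566.12 + 423.3) − 279.4 = 710.02 Tg/yr.
Box D: F(D→E) = (710.02 + 121.7) − 283.0 = 548.72 Tg/yr.
Box E throughput = its input = 548.72 Tg/yr; τ = 15200 / 548.72 = 27.70 yr.

27.7 yr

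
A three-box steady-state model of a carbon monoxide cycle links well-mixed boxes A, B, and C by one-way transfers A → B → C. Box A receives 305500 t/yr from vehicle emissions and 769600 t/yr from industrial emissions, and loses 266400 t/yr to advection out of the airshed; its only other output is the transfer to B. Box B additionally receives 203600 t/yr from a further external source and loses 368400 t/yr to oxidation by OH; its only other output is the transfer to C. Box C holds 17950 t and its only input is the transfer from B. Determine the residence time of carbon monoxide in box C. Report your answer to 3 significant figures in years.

Box A: F(A→B) = (305500 + 769600) − 266400 = 808700 t/yr.
Box B: F(B→C) = (808700 + 203600) − 368400 = 643900 t/yr.
Box C throughput = its input = 643900 t/yr; τ = 17950 / 643900 = 0.02788 yr.

0.0279 yr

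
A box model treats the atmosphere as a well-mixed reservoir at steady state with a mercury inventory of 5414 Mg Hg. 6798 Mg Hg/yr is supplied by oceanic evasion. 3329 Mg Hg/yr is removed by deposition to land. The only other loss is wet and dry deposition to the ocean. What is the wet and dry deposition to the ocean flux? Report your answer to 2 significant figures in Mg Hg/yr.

3500 Mg Hg/yr

At steady state ΣF_in = ΣF_out.
ΣF_in = 6798.0 Mg Hg/yr.
Wet and dry deposition to the ocean flux = ΣF_in − (3329) = 6798.0 − 3329 = 3469 Mg Hg/yr.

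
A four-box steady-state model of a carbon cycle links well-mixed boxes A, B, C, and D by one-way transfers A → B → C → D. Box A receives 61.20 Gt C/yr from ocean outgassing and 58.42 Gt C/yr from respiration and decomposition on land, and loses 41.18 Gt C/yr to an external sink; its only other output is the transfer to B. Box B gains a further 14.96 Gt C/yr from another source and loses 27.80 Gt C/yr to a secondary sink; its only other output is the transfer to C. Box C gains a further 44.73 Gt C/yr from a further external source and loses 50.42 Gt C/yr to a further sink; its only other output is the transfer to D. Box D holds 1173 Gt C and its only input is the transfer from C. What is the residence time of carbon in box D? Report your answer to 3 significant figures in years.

Box A: F(A→B) = (61.20 + 58.42) − 41.18 = 78.440 Gt C/yr.
Box B: F(B→C) = (78.440 + 14.96) − 27.80 = 65.600 Gt C/yr.
Box C: F(C→D) = (65.600 + 44.73) − 50.42 = 59.910 Gt C/yr.
Box D throughput = its input = 59.910 Gt C/yr; τ = 1173 / 59.910 = 19.58 yr.

19.6 yr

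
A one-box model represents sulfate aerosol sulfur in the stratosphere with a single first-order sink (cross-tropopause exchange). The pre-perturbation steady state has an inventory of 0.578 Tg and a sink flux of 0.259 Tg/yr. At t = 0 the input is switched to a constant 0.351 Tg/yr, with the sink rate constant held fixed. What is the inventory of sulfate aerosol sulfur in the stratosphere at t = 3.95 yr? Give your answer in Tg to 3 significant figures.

τ = M₀/F₀ = 0.578/0.259 = 2.232 yr; rate constant k = 1/τ.
New steady state M_∞ = F₁/k = F₁·τ = 0.351 × 2.232 = 0.78331 Tg.
M(t) = M_∞ + (M₀ − M_∞)·e^(−t/τ); t/τ = 3.95/2.232 = 1.770, so e^(−t/τ) = 0.1703.
M(t) = 0.78331 − 0.2053 × 0.1703 = 0.74834 Tg.

0.748 Tg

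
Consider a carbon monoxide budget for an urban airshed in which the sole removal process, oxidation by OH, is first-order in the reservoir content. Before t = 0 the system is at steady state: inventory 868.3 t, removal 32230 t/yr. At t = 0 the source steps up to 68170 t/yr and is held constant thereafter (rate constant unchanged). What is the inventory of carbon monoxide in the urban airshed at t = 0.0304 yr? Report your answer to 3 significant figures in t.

The sink rate constant is k = F₀/M₀ = 32230/868.3 = 37.12 yr⁻¹.
Solving dM/dt = F₁ − kM with M(0) = M₀ gives M(t) = F₁/k + (M₀ − F₁/k)·e^(−kt).
F₁/k = 68170/37.12 = 1836.6 t; kt = 37.12 × 0.0304 = 1.128, e^(−kt) = 0.3235.
M(0.0304) = 1836.6 + (868.3 − 1836.6) × 0.3235 = 1836.6 − 313.3 = 1523.3 t.

1520 t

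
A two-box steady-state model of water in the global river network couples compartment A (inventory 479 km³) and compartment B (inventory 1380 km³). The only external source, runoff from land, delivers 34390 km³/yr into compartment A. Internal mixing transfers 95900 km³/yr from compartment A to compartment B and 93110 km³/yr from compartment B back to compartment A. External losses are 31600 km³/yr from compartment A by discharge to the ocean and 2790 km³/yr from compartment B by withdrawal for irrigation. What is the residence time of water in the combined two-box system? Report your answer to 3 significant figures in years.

Treat the two boxes together as one reservoir: the mixing fluxes between them are internal recycling, so τ = ΣM / Σ(external losses).
M_total = 479 + 1380 = 1859.0 km³.
ΣF_external_out = 31600 + 2790 = 34390 km³/yr.
τ = M_total / ΣF_ext = 1859.0 / 34390 = 0.05406 yr.

0.0541 yr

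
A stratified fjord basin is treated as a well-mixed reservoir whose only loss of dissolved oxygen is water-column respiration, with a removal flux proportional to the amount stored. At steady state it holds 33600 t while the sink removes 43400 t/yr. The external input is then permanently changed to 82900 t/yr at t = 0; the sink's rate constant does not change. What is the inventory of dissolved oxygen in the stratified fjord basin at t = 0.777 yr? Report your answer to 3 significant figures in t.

53000 t

τ = M₀/F₀ = 33600/43400 = 0.7742 yr; rate constant k = 1/τ.
New steady state M_∞ = F₁/k = F₁·τ = 82900 × 0.7742 = 64181 t.
M(t) = M_∞ + (M₀ − M_∞)·e^(−t/τ); t/τ = 0.777/0.7742 = 1.004, so e^(−t/τ) = 0.3665.
M(t) = 64181 − 30580 × 0.3665 = 52971 t.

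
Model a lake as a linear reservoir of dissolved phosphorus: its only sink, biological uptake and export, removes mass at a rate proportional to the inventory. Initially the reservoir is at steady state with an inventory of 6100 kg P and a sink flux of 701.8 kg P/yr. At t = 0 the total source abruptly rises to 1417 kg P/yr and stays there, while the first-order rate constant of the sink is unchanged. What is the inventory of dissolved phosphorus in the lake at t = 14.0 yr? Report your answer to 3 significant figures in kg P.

τ = M₀/F₀ = 6100/701.8 = 8.692 yr; rate constant k = 1/τ.
New steady state M_∞ = F₁/k = F₁·τ = 1417 × 8.692 = 12316 kg P.
M(t) = M_∞ + (M₀ − M_∞)·e^(−t/τ); t/τ = 14.0/8.692 = 1.611, so e^(−t/τ) = 0.1998.
M(t) = 12316 − 6216 × 0.1998 = 11075 kg P.

11100 kg P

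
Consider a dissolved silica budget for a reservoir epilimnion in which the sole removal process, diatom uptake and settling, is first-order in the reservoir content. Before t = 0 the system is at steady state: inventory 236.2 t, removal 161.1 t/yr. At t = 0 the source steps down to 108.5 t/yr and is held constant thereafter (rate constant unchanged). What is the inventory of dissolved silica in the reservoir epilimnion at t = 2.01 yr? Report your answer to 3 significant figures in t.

179 t

Residence time τ = M₀/F₀ = 1.466 yr. The eventual steady state is M_∞ = M₀·(F₁/F₀) = 236.2 × 108.5/161.1 = 159.08 t.
The anomaly ΔM(t) = M(t) − M_∞ decays as ΔM₀·e^(−t/τ) with ΔM₀ = 236.2 − 159.08 = 77.12 t.
At t = 2.01 yr, e^(−t/τ) = e^(−1.371) = 0.2539, so ΔM = 19.58 t and M = 159.08 + 19.58 = 178.66 t.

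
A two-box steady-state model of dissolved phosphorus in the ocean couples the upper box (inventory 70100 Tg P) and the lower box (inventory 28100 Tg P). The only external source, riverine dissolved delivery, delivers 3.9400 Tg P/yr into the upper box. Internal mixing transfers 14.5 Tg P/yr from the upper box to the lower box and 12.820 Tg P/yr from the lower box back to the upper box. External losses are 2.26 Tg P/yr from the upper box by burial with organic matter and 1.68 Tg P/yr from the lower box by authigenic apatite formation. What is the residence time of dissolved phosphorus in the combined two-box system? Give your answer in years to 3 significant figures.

For the system as a whole, the A↔B exchange is internal and contributes nothing to the throughput; only the external sinks remove mass.
M_total = 70100 + 28100 = 98200 Tg P.
ΣF_external_out = 2.26 + 1.68 = 3.9400 Tg P/yr.
τ = M_total / ΣF_ext = 98200 / 3.9400 = 24920 yr.

24900 yr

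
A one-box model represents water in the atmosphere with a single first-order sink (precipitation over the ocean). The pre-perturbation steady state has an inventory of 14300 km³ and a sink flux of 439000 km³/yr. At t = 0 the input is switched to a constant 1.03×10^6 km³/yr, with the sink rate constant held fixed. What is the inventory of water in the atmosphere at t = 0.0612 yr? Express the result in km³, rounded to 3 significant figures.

The sink rate constant is k = F₀/M₀ = 439000/14300 = 30.70 yr⁻¹.
Solving dM/dt = F₁ − kM with M(0) = M₀ gives M(t) = F₁/k + (M₀ − F₁/k)·e^(−kt).
F₁/k = 1.03×10^6/30.70 = 33551 km³; kt = 30.70 × 0.0612 = 1.879, e^(−kt) = 0.1528.
M(0.0612) = 33551 + (14300 − 33551) × 0.1528 = 33551 − 2941 = 30610 km³.

30600 km³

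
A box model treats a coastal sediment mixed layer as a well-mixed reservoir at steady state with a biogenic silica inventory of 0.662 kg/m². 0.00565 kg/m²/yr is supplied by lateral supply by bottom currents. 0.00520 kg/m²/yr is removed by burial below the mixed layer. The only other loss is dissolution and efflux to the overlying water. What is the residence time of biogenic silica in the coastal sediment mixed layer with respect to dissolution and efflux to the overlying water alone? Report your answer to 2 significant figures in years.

At steady state ΣF_in = ΣF_out.
ΣF_in = 0.0056500 kg/m²/yr.
Dissolution and efflux to the overlying water flux = ΣF_in − (0.00520) = 0.0056500 − 0.005200 = 0.0004500 kg/m²/yr.
τ = M / F = 0.662 / 0.0004500 = 1471 yr.

1500 yr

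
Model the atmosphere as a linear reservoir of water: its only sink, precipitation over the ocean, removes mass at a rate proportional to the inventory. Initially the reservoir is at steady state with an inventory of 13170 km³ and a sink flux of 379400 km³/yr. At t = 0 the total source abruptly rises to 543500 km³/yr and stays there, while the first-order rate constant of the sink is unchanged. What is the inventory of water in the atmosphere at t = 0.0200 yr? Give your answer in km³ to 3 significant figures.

15700 km³

Residence time τ = M₀/F₀ = 0.03471 yr. The eventual steady state is M_∞ = M₀·(F₁/F₀) = 13170 × 543500/379400 = 18866 km³.
The anomaly ΔM(t) = M(t) − M_∞ decays as ΔM₀·e^(−t/τ) with ΔM₀ = 13170 − 18866 = −5696 km³.
At t = 0.0200 yr, e^(−t/τ) = e^(−0.5762) = 0.5621, so ΔM = −3202 km³ and M = 18866 − 3202 = 15665 km³.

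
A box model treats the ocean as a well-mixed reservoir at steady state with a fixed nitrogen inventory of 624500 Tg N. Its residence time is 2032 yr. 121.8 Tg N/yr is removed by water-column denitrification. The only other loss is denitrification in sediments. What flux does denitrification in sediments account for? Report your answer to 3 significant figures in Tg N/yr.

Total removal F = M/τ = 624500 / 2032 = 307.3 Tg N/yr.
Denitrification in sediments = F − (121.8) = 307.3 − 121.8 = 185.5 Tg N/yr.

186 Tg N/yr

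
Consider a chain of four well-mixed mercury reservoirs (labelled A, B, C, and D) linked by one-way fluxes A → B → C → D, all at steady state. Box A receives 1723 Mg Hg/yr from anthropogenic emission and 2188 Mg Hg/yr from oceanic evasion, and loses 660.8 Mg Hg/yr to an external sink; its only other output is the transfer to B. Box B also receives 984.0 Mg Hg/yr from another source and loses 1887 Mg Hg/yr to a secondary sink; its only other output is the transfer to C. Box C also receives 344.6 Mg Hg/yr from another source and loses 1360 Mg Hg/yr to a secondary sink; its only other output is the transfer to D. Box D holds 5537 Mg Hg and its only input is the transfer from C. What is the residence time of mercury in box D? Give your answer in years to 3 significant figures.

Box A: F(A→B) = (1723 + 2188) − 660.8 = 3250.2 Mg Hg/yr.
Box B: F(B→C) = (3250.2 + 984.0) − 1887 = 2347.2 Mg Hg/yr.
Box C: F(C→D) = (2347.2 + 344.6) − 1360 = 1331.8 Mg Hg/yr.
Box D throughput = its input = 1331.8 Mg Hg/yr; τ = 5537 / 1331.8 = 4.158 yr.

4.16 yr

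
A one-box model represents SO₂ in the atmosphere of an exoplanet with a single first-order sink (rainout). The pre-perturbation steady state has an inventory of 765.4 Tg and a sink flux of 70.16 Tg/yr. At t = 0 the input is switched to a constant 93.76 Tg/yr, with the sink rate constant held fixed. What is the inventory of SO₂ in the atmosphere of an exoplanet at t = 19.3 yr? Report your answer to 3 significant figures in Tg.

979 Tg

τ = M₀/F₀ = 765.4/70.16 = 10.91 yr; rate constant k = 1/τ.
New steady state M_∞ = F₁/k = F₁·τ = 93.76 × 10.91 = 1022.9 Tg.
M(t) = M_∞ + (M₀ − M_∞)·e^(−t/τ); t/τ = 19.3/10.91 = 1.769, so e^(−t/τ) = 0.1705.
M(t) = 1022.9 − 257.5 × 0.1705 = 978.97 Tg.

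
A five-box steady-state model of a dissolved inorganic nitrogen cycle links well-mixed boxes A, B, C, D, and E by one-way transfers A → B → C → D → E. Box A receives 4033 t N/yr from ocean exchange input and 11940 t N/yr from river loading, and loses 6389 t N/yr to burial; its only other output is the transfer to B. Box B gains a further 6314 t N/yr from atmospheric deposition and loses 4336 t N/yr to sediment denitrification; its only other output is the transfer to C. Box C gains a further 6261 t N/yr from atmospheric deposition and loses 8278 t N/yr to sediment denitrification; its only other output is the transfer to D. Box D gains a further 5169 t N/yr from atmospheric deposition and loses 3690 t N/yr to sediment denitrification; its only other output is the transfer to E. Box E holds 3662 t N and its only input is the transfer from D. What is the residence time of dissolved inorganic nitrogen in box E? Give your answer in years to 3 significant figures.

0.332 yr

Box A: F(A→B) = (4033 + 11940) − 6389 = 9584.0 t N/yr.
Box B: F(B→C) = (9584.0 + 6314) − 4336 = 11562 t N/yr.
Box C: F(C→D) = (11562 + 6261) − 8278 = 9545.0 t N/yr.
Box D: F(D→E) = (9545.0 + 5169) − 3690 = 11024 t N/yr.
Box E throughput = its input = 11024 t N/yr; τ = 3662 / 11024 = 0.3322 yr.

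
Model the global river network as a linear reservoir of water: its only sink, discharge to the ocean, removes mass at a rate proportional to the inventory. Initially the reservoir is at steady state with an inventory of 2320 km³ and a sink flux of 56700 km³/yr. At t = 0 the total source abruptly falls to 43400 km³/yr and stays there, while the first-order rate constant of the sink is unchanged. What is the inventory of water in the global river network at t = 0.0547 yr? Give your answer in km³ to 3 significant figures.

1920 km³

The sink rate constant is k = F₀/M₀ = 56700/2320 = 24.44 yr⁻¹.
Solving dM/dt = F₁ − kM with M(0) = M₀ gives M(t) = F₁/k + (M₀ − F₁/k)·e^(−kt).
F₁/k = 43400/24.44 = 1775.8 km³; kt = 24.44 × 0.0547 = 1.337, e^(−kt) = 0.2627.
M(0.0547) = 1775.8 + (2320 − 1775.8) × 0.2627 = 1775.8 + 142.9 = 1918.7 km³.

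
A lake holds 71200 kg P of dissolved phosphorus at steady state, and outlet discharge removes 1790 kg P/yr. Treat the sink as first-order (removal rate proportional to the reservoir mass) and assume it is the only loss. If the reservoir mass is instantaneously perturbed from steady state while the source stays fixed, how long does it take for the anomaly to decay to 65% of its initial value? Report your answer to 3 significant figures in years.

For a linear reservoir the anomaly decays as exp(−t/τ) with τ = M/F = 71200/1790 = 39.78 yr.
exp(−t/τ) = 0.65 ⇒ t = −τ ln(0.65) = 39.78 × 0.4308 = 17.14 yr.

17.1 yr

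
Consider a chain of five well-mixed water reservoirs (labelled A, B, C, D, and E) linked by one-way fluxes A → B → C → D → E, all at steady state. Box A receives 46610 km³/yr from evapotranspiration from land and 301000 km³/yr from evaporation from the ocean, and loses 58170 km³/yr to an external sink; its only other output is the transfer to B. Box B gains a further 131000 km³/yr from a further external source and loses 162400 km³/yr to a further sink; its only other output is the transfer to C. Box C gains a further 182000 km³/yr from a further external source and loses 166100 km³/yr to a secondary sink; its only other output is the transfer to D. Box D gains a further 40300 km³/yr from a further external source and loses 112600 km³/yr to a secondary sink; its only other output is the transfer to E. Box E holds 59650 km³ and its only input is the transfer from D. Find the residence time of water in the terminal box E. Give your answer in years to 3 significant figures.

Box A: F(A→B) = (46610 + 301000) − 58170 = 289440 km³/yr.
Box B: F(B→C) = (289440 + 131000) − 162400 = 258040 km³/yr.
Box C: F(C→D) = (258040 + 182000) − 166100 = 273940 km³/yr.
Box D: F(D→E) = (273940 + 40300) − 112600 = 201640 km³/yr.
Box E throughput = its input = 201640 km³/yr; τ = 59650 / 201640 = 0.2958 yr.

0.296 yr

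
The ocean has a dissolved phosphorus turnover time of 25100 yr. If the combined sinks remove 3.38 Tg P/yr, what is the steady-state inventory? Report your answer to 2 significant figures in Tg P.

τ = M/F ⇒ M = τ × F = 25100 × 3.38 = 84840 Tg P.

85000 Tg P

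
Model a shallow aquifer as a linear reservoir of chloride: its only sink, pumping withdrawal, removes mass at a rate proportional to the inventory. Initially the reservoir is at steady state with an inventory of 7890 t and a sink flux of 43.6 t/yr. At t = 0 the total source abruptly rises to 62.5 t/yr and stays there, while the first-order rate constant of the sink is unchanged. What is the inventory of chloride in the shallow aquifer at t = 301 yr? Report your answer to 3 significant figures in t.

Residence time τ = M₀/F₀ = 181.0 yr. The eventual steady state is M_∞ = M₀·(F₁/F₀) = 7890 × 62.5/43.6 = 11310 t.
The anomaly ΔM(t) = M(t) − M_∞ decays as ΔM₀·e^(−t/τ) with ΔM₀ = 7890 − 11310 = −3420 t.
At t = 301 yr, e^(−t/τ) = e^(−1.663) = 0.1895, so ΔM = −648.2 t and M = 11310 − 648.2 = 10662 t.

10700 t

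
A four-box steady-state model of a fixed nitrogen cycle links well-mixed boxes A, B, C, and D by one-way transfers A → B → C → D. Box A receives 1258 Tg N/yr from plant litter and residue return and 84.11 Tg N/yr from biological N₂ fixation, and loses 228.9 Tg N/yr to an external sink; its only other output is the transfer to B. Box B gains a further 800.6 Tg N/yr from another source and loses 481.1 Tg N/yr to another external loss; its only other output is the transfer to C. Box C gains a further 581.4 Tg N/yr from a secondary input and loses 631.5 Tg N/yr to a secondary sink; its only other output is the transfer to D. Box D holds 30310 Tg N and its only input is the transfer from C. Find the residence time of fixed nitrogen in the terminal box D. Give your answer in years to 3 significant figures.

Box A: F(A→B) = (1258 + 84.11) − 228.9 = 1113.2 Tg N/yr.
Box B: F(B→C) = (1113.2 + 800.6) − 481.1 = 1432.7 Tg N/yr.
Box C: F(C→D) = (1432.7 + 581.4) − 631.5 = 1382.6 Tg N/yr.
Box D throughput = its input = 1382.6 Tg N/yr; τ = 30310 / 1382.6 = 21.92 yr.

21.9 yr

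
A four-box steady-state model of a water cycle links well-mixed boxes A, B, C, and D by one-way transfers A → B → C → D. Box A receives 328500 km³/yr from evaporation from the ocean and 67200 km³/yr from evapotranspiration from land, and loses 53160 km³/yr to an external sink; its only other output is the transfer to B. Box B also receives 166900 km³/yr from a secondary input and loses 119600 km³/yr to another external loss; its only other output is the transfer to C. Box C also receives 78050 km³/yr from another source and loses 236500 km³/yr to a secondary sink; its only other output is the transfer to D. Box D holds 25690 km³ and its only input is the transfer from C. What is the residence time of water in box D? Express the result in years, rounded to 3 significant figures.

0.111 yr

Box A: F(A→B) = (328500 + 67200) − 53160 = 342540 km³/yr.
Box B: F(B→C) = (342540 + 166900) − 119600 = 389840 km³/yr.
Box C: F(C→D) = (389840 + 78050) − 236500 = 231390 km³/yr.
Box D throughput = its input = 231390 km³/yr; τ = 25690 / 231390 = 0.1110 yr.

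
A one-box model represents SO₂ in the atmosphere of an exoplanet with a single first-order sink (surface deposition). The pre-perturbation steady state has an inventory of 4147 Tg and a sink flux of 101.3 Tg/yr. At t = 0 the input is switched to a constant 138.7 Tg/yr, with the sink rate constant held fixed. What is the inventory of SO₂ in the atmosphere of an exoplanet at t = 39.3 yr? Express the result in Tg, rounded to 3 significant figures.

5090 Tg

Residence time τ = M₀/F₀ = 40.94 yr. The eventual steady state is M_∞ = M₀·(F₁/F₀) = 4147 × 138.7/101.3 = 5678.1 Tg.
The anomaly ΔM(t) = M(t) − M_∞ decays as ΔM₀·e^(−t/τ) with ΔM₀ = 4147 − 5678.1 = −1531 Tg.
At t = 39.3 yr, e^(−t/τ) = e^(−0.9600) = 0.3829, so ΔM = −586.2 Tg and M = 5678.1 − 586.2 = 5091.8 Tg.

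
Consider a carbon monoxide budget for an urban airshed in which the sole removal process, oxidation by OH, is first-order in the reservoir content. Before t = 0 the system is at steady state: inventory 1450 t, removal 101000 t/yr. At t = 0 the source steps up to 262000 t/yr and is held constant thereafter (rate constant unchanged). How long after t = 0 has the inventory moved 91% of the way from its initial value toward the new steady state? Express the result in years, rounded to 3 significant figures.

0.0346 yr

τ = M₀/F₀ = 1450/101000 = 0.01436 yr.
The remaining gap fraction is e^(−t/τ); 91% covered ⇒ e^(−t/τ) = 0.0900.
t = −τ ln(0.0900) = 0.01436 × 2.408 = 0.03457 yr.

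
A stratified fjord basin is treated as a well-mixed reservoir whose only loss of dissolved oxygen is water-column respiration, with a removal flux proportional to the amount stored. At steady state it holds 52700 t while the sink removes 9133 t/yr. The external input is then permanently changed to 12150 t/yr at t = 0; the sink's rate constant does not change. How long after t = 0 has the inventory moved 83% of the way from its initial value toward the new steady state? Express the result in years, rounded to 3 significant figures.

τ = M₀/F₀ = 52700/9133 = 5.770 yr.
The remaining gap fraction is e^(−t/τ); 83% covered ⇒ e^(−t/τ) = 0.170.
t = −τ ln(0.170) = 5.770 × 1.772 = 10.22 yr.

10.2 yr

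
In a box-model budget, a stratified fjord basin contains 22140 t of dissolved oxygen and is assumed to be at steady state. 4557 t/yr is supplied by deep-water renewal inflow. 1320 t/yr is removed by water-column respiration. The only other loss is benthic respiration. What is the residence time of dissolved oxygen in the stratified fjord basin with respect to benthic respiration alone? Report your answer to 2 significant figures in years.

6.8 yr

At steady state ΣF_in = ΣF_out.
ΣF_in = 4557.0 t/yr.
Benthic respiration flux = ΣF_in − (1320) = 4557.0 − 1320 = 3237 t/yr.
τ = M / F = 22140 / 3237 = 6.840 yr.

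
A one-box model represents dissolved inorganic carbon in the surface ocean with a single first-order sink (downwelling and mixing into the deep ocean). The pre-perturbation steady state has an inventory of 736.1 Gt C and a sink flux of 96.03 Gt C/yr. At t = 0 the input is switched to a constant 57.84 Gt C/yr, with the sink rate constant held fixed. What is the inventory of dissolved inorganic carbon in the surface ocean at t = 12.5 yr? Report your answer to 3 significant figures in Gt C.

501 Gt C

The sink rate constant is k = F₀/M₀ = 96.03/736.1 = 0.1305 yr⁻¹.
Solving dM/dt = F₁ − kM with M(0) = M₀ gives M(t) = F₁/k + (M₀ − F₁/k)·e^(−kt).
F₁/k = 57.84/0.1305 = 443.36 Gt C; kt = 0.1305 × 12.5 = 1.631, e^(−kt) = 0.1958.
M(12.5) = 443.36 + (736.1 − 443.36) × 0.1958 = 443.36 + 57.31 = 500.68 Gt C.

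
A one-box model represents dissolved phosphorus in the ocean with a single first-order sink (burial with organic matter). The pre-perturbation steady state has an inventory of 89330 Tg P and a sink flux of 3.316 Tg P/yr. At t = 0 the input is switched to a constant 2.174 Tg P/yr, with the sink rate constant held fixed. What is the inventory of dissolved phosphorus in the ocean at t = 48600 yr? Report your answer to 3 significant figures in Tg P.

τ = M₀/F₀ = 89330/3.316 = 26940 yr; rate constant k = 1/τ.
New steady state M_∞ = F₁/k = F₁·τ = 2.174 × 26940 = 58566 Tg P.
M(t) = M_∞ + (M₀ − M_∞)·e^(−t/τ); t/τ = 48600/26940 = 1.804, so e^(−t/τ) = 0.1646.
M(t) = 58566 + 30760 × 0.1646 = 63630 Tg P.

63600 Tg P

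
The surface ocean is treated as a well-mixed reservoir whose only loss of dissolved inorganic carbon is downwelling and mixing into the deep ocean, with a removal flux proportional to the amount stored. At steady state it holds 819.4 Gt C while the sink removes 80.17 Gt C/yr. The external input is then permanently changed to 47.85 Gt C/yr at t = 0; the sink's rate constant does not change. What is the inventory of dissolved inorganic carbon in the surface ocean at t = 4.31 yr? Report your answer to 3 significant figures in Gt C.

Residence time τ = M₀/F₀ = 10.22 yr. The eventual steady state is M_∞ = M₀·(F₁/F₀) = 819.4 × 47.85/80.17 = 489.06 Gt C.
The anomaly ΔM(t) = M(t) − M_∞ decays as ΔM₀·e^(−t/τ) with ΔM₀ = 819.4 − 489.06 = 330.3 Gt C.
At t = 4.31 yr, e^(−t/τ) = e^(−0.4217) = 0.6559, so ΔM = 216.7 Gt C and M = 489.06 + 216.7 = 705.74 Gt C.

706 Gt C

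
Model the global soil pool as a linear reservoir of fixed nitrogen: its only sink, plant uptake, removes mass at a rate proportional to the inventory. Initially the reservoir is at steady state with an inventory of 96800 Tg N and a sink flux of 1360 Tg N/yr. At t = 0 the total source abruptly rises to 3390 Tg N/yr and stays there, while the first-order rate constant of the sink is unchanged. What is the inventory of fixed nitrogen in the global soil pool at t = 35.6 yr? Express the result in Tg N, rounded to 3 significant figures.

154000 Tg N

The sink rate constant is k = F₀/M₀ = 1360/96800 = 0.01405 yr⁻¹.
Solving dM/dt = F₁ − kM with M(0) = M₀ gives M(t) = F₁/k + (M₀ − F₁/k)·e^(−kt).
F₁/k = 3390/0.01405 = 241290 Tg N; kt = 0.01405 × 35.6 = 0.5002, e^(−kt) = 0.6064.
M(35.6) = 241290 + (96800 − 241290) × 0.6064 = 241290 − 87620 = 153670 Tg N.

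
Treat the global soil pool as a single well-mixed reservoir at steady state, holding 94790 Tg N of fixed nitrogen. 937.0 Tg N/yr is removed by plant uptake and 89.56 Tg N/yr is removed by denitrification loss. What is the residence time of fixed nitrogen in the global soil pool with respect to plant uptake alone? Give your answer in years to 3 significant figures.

Residence time with respect to a single sink: τ = M / F_sink.
τ = 94790 / 937.0 = 101.2 yr.

101 yr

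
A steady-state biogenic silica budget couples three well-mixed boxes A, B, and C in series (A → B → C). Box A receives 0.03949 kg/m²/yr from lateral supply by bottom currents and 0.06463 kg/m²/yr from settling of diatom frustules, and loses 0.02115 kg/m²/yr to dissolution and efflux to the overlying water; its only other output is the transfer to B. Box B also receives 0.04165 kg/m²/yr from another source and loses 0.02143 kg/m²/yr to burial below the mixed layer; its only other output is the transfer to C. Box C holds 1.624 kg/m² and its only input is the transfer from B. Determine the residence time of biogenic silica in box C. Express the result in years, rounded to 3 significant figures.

Box A: F(A→B) = (0.03949 + 0.06463) − 0.02115 = 0.082970 kg/m²/yr.
Box B: F(B→C) = (0.082970 + 0.04165) − 0.02143 = 0.10319 kg/m²/yr.
Box C throughput = its input = 0.10319 kg/m²/yr; τ = 1.624 / 0.10319 = 15.74 yr.

15.7 yr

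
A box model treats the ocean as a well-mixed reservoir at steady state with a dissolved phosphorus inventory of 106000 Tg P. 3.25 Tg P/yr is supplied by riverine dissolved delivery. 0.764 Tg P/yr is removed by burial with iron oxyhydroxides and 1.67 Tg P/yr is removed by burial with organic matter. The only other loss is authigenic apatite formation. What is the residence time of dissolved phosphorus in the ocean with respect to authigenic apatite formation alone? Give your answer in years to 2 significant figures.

130000 yr

At steady state ΣF_in = ΣF_out.
ΣF_in = 3.2500 Tg P/yr.
Authigenic apatite formation flux = ΣF_in − (0.764 + 1.67) = 3.2500 − 2.434 = 0.8160 Tg P/yr.
τ = M / F = 106000 / 0.8160 = 129900 yr.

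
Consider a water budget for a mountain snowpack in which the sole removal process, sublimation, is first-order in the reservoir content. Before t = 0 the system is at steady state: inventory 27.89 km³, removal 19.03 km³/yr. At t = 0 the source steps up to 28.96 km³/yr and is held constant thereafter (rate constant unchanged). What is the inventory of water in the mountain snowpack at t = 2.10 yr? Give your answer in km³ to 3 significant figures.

Residence time τ = M₀/F₀ = 1.466 yr. The eventual steady state is M_∞ = M₀·(F₁/F₀) = 27.89 × 28.96/19.03 = 42.443 km³.
The anomaly ΔM(t) = M(t) − M_∞ decays as ΔM₀·e^(−t/τ) with ΔM₀ = 27.89 − 42.443 = −14.55 km³.
At t = 2.10 yr, e^(−t/τ) = e^(−1.433) = 0.2386, so ΔM = −3.473 km³ and M = 42.443 − 3.473 = 38.971 km³.

39.0 km³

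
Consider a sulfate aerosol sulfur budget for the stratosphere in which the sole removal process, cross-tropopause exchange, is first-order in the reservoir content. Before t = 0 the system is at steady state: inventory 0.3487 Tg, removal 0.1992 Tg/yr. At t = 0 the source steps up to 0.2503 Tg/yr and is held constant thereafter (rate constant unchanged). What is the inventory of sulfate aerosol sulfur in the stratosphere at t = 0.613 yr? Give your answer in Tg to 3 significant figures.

0.375 Tg

τ = M₀/F₀ = 0.3487/0.1992 = 1.751 yr; rate constant k = 1/τ.
New steady state M_∞ = F₁/k = F₁·τ = 0.2503 × 1.751 = 0.43815 Tg.
M(t) = M_∞ + (M₀ − M_∞)·e^(−t/τ); t/τ = 0.613/1.751 = 0.3502, so e^(−t/τ) = 0.7046.
M(t) = 0.43815 − 0.08945 × 0.7046 = 0.37513 Tg.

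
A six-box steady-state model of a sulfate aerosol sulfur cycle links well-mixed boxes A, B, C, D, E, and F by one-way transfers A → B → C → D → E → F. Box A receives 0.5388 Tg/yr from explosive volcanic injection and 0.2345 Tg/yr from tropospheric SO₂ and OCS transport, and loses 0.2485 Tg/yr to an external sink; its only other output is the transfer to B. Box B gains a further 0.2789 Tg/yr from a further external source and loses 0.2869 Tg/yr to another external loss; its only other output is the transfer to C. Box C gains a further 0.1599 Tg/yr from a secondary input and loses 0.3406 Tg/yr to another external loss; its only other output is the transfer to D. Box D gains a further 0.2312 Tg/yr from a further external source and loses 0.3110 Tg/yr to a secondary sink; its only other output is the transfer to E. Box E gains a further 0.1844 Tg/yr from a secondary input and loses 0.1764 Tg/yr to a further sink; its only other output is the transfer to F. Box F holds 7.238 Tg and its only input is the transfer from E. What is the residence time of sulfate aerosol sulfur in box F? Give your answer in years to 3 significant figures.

Box A: F(A→B) = (0.5388 + 0.2345) − 0.2485 = 0.52480 Tg/yr.
Box B: F(B→C) = (0.52480 + 0.2789) − 0.2869 = 0.51680 Tg/yr.
Box C: F(C→D) = (0.51680 + 0.1599) − 0.3406 = 0.33610 Tg/yr.
Box D: F(D→E) = (0.33610 + 0.2312) − 0.3110 = 0.25630 Tg/yr.
Box E: F(E→F) = (0.25630 + 0.1844) − 0.1764 = 0.26430 Tg/yr.
Box F throughput = its input = 0.26430 Tg/yr; τ = 7.238 / 0.26430 = 27.39 yr.

27.4 yr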